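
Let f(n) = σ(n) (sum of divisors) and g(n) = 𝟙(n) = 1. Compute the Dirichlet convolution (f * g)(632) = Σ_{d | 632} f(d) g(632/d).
(σ * 𝟙)(632) = 2106

Divisors of 632: [1, 2, 4, 8, 79, 158, 316, 632]. For each d | 632:
  d = 1: σ(1) · 𝟙(632/1) = 1 · 1 = 1
  d = 2: σ(2) · 𝟙(632/2) = 3 · 1 = 3
  d = 4: σ(4) · 𝟙(632/4) = 7 · 1 = 7
  d = 8: σ(8) · 𝟙(632/8) = 15 · 1 = 15
  d = 79: σ(79) · 𝟙(632/79) = 80 · 1 = 80
  d = 158: σ(158) · 𝟙(632/158) = 240 · 1 = 240
  d = 316: σ(316) · 𝟙(632/316) = 560 · 1 = 560
  d = 632: σ(632) · 𝟙(632/632) = 1200 · 1 = 1200
Summing: (σ * 𝟙)(632) = 1 + 3 + 7 + 15 + 80 + 240 + 560 + 1200 = 2106.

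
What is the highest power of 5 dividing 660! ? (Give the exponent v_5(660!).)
v_5(660!) = 164

Legendre's formula: v_p(n!) = Σ_{k ≥ 1} ⌊n / p^k⌋. For p = 5, n = 660, the terms are:
  ⌊660/5^1⌋ = ⌊660/5⌋ = 132
  ⌊660/5^2⌋ = ⌊660/25⌋ = 26
  ⌊660/5^3⌋ = ⌊660/125⌋ = 5
  ⌊660/5^4⌋ = ⌊660/625⌋ = 1
(the next term ⌊660/5^5⌋ = 0, terminating the sum). Summing: v_5(660!) = 132 + 26 + 5 + 1 = 164.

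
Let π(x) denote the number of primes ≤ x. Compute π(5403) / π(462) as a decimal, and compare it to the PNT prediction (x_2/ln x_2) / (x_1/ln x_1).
π(5403)/π(462) = 712/89 ≈ 8.0000;  PNT prediction ≈ 8.3487.

π(462) = 89 and π(5403) = 712, so π(5403)/π(462) ≈ 8.0000. The PNT-predicted ratio is (5403/ln(5403)) / (462/ln(462)) ≈ 8.3487. The two agree to within a few percent, as expected.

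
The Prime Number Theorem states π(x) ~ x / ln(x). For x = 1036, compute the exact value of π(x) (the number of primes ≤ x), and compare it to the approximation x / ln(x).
π(1036) = 174;  x/ln(x) ≈ 149.21;  relative error ≈ 14.25%.

Directly count primes up to 1036: π(1036) = 174. The PNT approximation gives 1036/ln(1036) ≈ 1036/6.94312 ≈ 149.21. Relative error (π(x) − x/ln(x)) / π(x) ≈ 14.25%; the approximation is known to undercount slightly (Li(x) is a better estimate).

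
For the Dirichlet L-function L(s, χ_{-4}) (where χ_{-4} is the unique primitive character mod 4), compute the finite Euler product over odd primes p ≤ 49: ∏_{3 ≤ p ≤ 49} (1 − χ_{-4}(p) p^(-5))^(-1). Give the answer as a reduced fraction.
∏ = 7508883803148623376075754946450365737429310788606076172798130278074505/7537845509642297199917174706861149114875564283464393121061743521431552

The odd primes p ≤ 49 are [3, 5, 7, 11, 13, 17, 19, 23, 29, 31, 37, 41, 43, 47]. For each, χ(p) = 1 if p ≡ 1 mod 4, χ(p) = −1 if p ≡ 3 mod 4. Taking (1 − χ(p)/p^5)^(-1) = p^5/(p^5 − χ(p)): (1 − (-1)/3^5)^(-1) · (1 − (1)/5^5)^(-1) · (1 − (-1)/7^5)^(-1) · (1 − (-1)/11^5)^(-1) · (1 − (1)/13^5)^(-1) · (1 − (1)/17^5)^(-1) · (1 − (-1)/19^5)^(-1) · (1 − (-1)/23^5)^(-1) · (1 − (1)/29^5)^(-1) · (1 − (-1)/31^5)^(-1) · (1 − (1)/37^5)^(-1) · (1 − (1)/41^5)^(-1) · (1 − (-1)/43^5)^(-1) · (1 − (-1)/47^5)^(-1) = 7508883803148623376075754946450365737429310788606076172798130278074505/7537845509642297199917174706861149114875564283464393121061743521431552.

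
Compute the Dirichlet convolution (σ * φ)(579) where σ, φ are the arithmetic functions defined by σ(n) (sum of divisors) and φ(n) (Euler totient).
(σ * φ)(579) = 2316

Divisors of 579: [1, 3, 193, 579]. For each d | 579:
  d = 1: σ(1) · φ(579/1) = 1 · 384 = 384
  d = 3: σ(3) · φ(579/3) = 4 · 192 = 768
  d = 193: σ(193) · φ(579/193) = 194 · 2 = 388
  d = 579: σ(579) · φ(579/579) = 776 · 1 = 776
Summing: (σ * φ)(579) = 384 + 768 + 388 + 776 = 2316.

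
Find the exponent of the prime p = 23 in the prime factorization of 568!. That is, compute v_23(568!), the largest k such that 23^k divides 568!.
v_23(568!) = 25

Legendre's formula: v_p(n!) = Σ_{k ≥ 1} ⌊n / p^k⌋. For p = 23, n = 568, the terms are:
  ⌊568/23^1⌋ = ⌊568/23⌋ = 24
  ⌊568/23^2⌋ = ⌊568/529⌋ = 1
(the next term ⌊568/23^3⌋ = 0, terminating the sum). Summing: v_23(568!) = 24 + 1 = 25.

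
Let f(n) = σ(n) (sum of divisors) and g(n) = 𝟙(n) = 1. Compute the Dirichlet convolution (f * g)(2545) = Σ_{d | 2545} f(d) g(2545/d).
(σ * 𝟙)(2545) = 3577

Divisors of 2545: [1, 5, 509, 2545]. For each d | 2545:
  d = 1: σ(1) · 𝟙(2545/1) = 1 · 1 = 1
  d = 5: σ(5) · 𝟙(2545/5) = 6 · 1 = 6
  d = 509: σ(509) · 𝟙(2545/509) = 510 · 1 = 510
  d = 2545: σ(2545) · 𝟙(2545/2545) = 3060 · 1 = 3060
Summing: (σ * 𝟙)(2545) = 1 + 6 + 510 + 3060 = 3577.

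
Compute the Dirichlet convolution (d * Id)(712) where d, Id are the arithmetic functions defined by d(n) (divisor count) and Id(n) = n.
(d * Id)(712) = 2366

Divisors of 712: [1, 2, 4, 8, 89, 178, 356, 712]. For each d | 712:
  d = 1: d(1) · Id(712/1) = 1 · 712 = 712
  d = 2: d(2) · Id(712/2) = 2 · 356 = 712
  d = 4: d(4) · Id(712/4) = 3 · 178 = 534
  d = 8: d(8) · Id(712/8) = 4 · 89 = 356
  d = 89: d(89) · Id(712/89) = 2 · 8 = 16
  d = 178: d(178) · Id(712/178) = 4 · 4 = 16
  d = 356: d(356) · Id(712/356) = 6 · 2 = 12
  d = 712: d(712) · Id(712/712) = 8 · 1 = 8
Summing: (d * Id)(712) = 712 + 712 + 534 + 356 + 16 + 16 + 12 + 8 = 2366.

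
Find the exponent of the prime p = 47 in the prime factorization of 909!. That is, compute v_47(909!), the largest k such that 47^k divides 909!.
v_47(909!) = 19

Legendre's formula: v_p(n!) = Σ_{k ≥ 1} ⌊n / p^k⌋. For p = 47, n = 909, the terms are:
  ⌊909/47^1⌋ = ⌊909/47⌋ = 19
(the next term ⌊909/47^2⌋ = 0, terminating the sum). Summing: v_47(909!) = 19 = 19.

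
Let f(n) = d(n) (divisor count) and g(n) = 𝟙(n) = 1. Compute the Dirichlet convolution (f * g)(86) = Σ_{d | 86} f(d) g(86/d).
(d * 𝟙)(86) = 9

Divisors of 86: [1, 2, 43, 86]. For each d | 86:
  d = 1: d(1) · 𝟙(86/1) = 1 · 1 = 1
  d = 2: d(2) · 𝟙(86/2) = 2 · 1 = 2
  d = 43: d(43) · 𝟙(86/43) = 2 · 1 = 2
  d = 86: d(86) · 𝟙(86/86) = 4 · 1 = 4
Summing: (d * 𝟙)(86) = 1 + 2 + 2 + 4 = 9.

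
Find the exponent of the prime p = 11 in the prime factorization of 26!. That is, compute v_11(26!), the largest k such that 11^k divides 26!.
v_11(26!) = 2

Legendre's formula: v_p(n!) = Σ_{k ≥ 1} ⌊n / p^k⌋. For p = 11, n = 26, the terms are:
  ⌊26/11^1⌋ = ⌊26/11⌋ = 2
(the next term ⌊26/11^2⌋ = 0, terminating the sum). Summing: v_11(26!) = 2 = 2.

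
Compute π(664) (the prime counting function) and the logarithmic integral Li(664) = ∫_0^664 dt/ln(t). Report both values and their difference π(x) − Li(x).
π(664) = 121;  Li(664) ≈ 127.57;  π(x) − Li(x) ≈ -6.57.

Direct count of primes ≤ 664 gives π(664) = 121. Numerical evaluation of the logarithmic integral gives Li(664) ≈ 127.57. The difference π(x) − Li(x) ≈ -6.57 is typically negative for small/moderate x (Li(x) overestimates), though Littlewood's theorem shows this sign changes infinitely often.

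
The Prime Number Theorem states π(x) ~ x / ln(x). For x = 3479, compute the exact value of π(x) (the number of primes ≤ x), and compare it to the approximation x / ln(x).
π(3479) = 487;  x/ln(x) ≈ 426.64;  relative error ≈ 12.40%.

Directly count primes up to 3479: π(3479) = 487. The PNT approximation gives 3479/ln(3479) ≈ 3479/8.15450 ≈ 426.64. Relative error (π(x) − x/ln(x)) / π(x) ≈ 12.40%; the approximation is known to undercount slightly (Li(x) is a better estimate).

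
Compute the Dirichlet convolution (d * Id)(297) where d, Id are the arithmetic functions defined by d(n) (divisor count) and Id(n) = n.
(d * Id)(297) = 754

Divisors of 297: [1, 3, 9, 11, 27, 33, 99, 297]. For each d | 297:
  d = 1: d(1) · Id(297/1) = 1 · 297 = 297
  d = 3: d(3) · Id(297/3) = 2 · 99 = 198
  d = 9: d(9) · Id(297/9) = 3 · 33 = 99
  d = 11: d(11) · Id(297/11) = 2 · 27 = 54
  d = 27: d(27) · Id(297/27) = 4 · 11 = 44
  d = 33: d(33) · Id(297/33) = 4 · 9 = 36
  d = 99: d(99) · Id(297/99) = 6 · 3 = 18
  d = 297: d(297) · Id(297/297) = 8 · 1 = 8
Summing: (d * Id)(297) = 297 + 198 + 99 + 54 + 44 + 36 + 18 + 8 = 754.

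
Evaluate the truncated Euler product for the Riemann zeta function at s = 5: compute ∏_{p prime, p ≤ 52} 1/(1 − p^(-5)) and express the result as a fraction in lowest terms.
∏ = 505807800965451248053830657783332590848273750176189703324931155978491/487794643941809531294334436783738741459341109492573787399981389578240

The primes p ≤ 52 are [2, 3, 5, 7, 11, 13, 17, 19, 23, 29, 31, 37, 41, 43, 47]. For each prime, (1 − 1/p^5)^(-1) = p^5 / (p^5 − 1). The product is (1 − 1/2^5)^(-1), (1 − 1/3^5)^(-1), (1 − 1/5^5)^(-1), (1 − 1/7^5)^(-1), (1 − 1/11^5)^(-1), (1 − 1/13^5)^(-1), (1 − 1/17^5)^(-1), (1 − 1/19^5)^(-1), (1 − 1/23^5)^(-1), (1 − 1/29^5)^(-1), (1 − 1/31^5)^(-1), (1 − 1/37^5)^(-1), (1 − 1/41^5)^(-1), (1 − 1/43^5)^(-1), (1 − 1/47^5)^(-1) = ∏ p^5 / (p^5 − 1) = 505807800965451248053830657783332590848273750176189703324931155978491/487794643941809531294334436783738741459341109492573787399981389578240.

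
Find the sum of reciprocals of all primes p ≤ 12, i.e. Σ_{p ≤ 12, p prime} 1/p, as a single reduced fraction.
Σ 1/p = 2927/2310

π(12) = 5, so the primes ≤ 12 are [2, 3, 5, 7, 11]. Summing 1/p over these primes: 2927/2310 ≈ 1.2671. Mertens estimate ln ln(12) + 0.2615 ≈ 1.1717.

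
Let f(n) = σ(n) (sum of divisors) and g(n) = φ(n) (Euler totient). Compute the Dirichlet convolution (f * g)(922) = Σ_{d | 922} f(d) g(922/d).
(σ * φ)(922) = 3688

Divisors of 922: [1, 2, 461, 922]. For each d | 922:
  d = 1: σ(1) · φ(922/1) = 1 · 460 = 460
  d = 2: σ(2) · φ(922/2) = 3 · 460 = 1380
  d = 461: σ(461) · φ(922/461) = 462 · 1 = 462
  d = 922: σ(922) · φ(922/922) = 1386 · 1 = 1386
Summing: (σ * φ)(922) = 460 + 1380 + 462 + 1386 = 3688.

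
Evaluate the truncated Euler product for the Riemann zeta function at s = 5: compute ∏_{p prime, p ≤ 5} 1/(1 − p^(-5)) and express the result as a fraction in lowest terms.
∏ = 3037500/2929531

The primes p ≤ 5 are [2, 3, 5]. For each prime, (1 − 1/p^5)^(-1) = p^5 / (p^5 − 1). The product is (1 − 1/2^5)^(-1), (1 − 1/3^5)^(-1), (1 − 1/5^5)^(-1) = ∏ p^5 / (p^5 − 1) = 3037500/2929531.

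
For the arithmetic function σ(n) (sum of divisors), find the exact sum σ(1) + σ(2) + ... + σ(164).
Σ_{n ≤ 164} σ(n) = 22167

Compute σ(n) for each 1 ≤ n ≤ 164: σ(1) = 1, σ(2) = 3, σ(3) = 4, σ(4) = 7, σ(5) = 6, σ(6) = 12, σ(7) = 8, σ(8) = 15, σ(9) = 13, σ(10) = 18, σ(11) = 12, σ(12) = 28, σ(13) = 14, σ(14) = 24, σ(15) = 24, σ(16) = 31, σ(17) = 18, σ(18) = 39, σ(19) = 20, σ(20) = 42, σ(21) = 32, σ(22) = 36, σ(23) = 24, σ(24) = 60, σ(25) = 31, σ(26) = 42, σ(27) = 40, σ(28) = 56, σ(29) = 30, σ(30) = 72, σ(31) = 32, σ(32) = 63, σ(33) = 48, σ(34) = 54, σ(35) = 48, σ(36) = 91, σ(37) = 38, σ(38) = 60, σ(39) = 56, σ(40) = 90, σ(41) = 42, σ(42) = 96, σ(43) = 44, σ(44) = 84, σ(45) = 78, σ(46) = 72, σ(47) = 48, σ(48) = 124, σ(49) = 57, σ(50) = 93, σ(51) = 72, σ(52) = 98, σ(53) = 54, σ(54) = 120, σ(55) = 72, σ(56) = 120, σ(57) = 80, σ(58) = 90, σ(59) = 60, σ(60) = 168, σ(61) = 62, σ(62) = 96, σ(63) = 104, σ(64) = 127, σ(65) = 84, σ(66) = 144, σ(67) = 68, σ(68) = 126, σ(69) = 96, σ(70) = 144, σ(71) = 72, σ(72) = 195, σ(73) = 74, σ(74) = 114, σ(75) = 124, σ(76) = 140, σ(77) = 96, σ(78) = 168, σ(79) = 80, σ(80) = 186, σ(81) = 121, σ(82) = 126, σ(83) = 84, σ(84) = 224, σ(85) = 108, σ(86) = 132, σ(87) = 120, σ(88) = 180, σ(89) = 90, σ(90) = 234, σ(91) = 112, σ(92) = 168, σ(93) = 128, σ(94) = 144, σ(95) = 120, σ(96) = 252, σ(97) = 98, σ(98) = 171, σ(99) = 156, σ(100) = 217, σ(101) = 102, σ(102) = 216, σ(103) = 104, σ(104) = 210, σ(105) = 192, σ(106) = 162, σ(107) = 108, σ(108) = 280, σ(109) = 110, σ(110) = 216, σ(111) = 152, σ(112) = 248, σ(113) = 114, σ(114) = 240, σ(115) = 144, σ(116) = 210, σ(117) = 182, σ(118) = 180, σ(119) = 144, σ(120) = 360, σ(121) = 133, σ(122) = 186, σ(123) = 168, σ(124) = 224, σ(125) = 156, σ(126) = 312, σ(127) = 128, σ(128) = 255, σ(129) = 176, σ(130) = 252, σ(131) = 132, σ(132) = 336, σ(133) = 160, σ(134) = 204, σ(135) = 240, σ(136) = 270, σ(137) = 138, σ(138) = 288, σ(139) = 140, σ(140) = 336, σ(141) = 192, σ(142) = 216, σ(143) = 168, σ(144) = 403, σ(145) = 180, σ(146) = 222, σ(147) = 228, σ(148) = 266, σ(149) = 150, σ(150) = 372, σ(151) = 152, σ(152) = 300, σ(153) = 234, σ(154) = 288, σ(155) = 192, σ(156) = 392, σ(157) = 158, σ(158) = 240, σ(159) = 216, σ(160) = 378, σ(161) = 192, σ(162) = 363, σ(163) = 164, σ(164) = 294. Summing all 164 values: 22167. (Average order: Σ_{n ≤ x} σ(n) ~ (π²/12) x². For x = 164, (π²/12)·164² ≈ 22121.07.)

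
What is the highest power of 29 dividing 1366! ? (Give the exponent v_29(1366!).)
v_29(1366!) = 48

Legendre's formula: v_p(n!) = Σ_{k ≥ 1} ⌊n / p^k⌋. For p = 29, n = 1366, the terms are:
  ⌊1366/29^1⌋ = ⌊1366/29⌋ = 47
  ⌊1366/29^2⌋ = ⌊1366/841⌋ = 1
(the next term ⌊1366/29^3⌋ = 0, terminating the sum). Summing: v_29(1366!) = 47 + 1 = 48.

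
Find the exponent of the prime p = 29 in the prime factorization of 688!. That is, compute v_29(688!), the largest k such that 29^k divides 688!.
v_29(688!) = 23

Legendre's formula: v_p(n!) = Σ_{k ≥ 1} ⌊n / p^k⌋. For p = 29, n = 688, the terms are:
  ⌊688/29^1⌋ = ⌊688/29⌋ = 23
(the next term ⌊688/29^2⌋ = 0, terminating the sum). Summing: v_29(688!) = 23 = 23.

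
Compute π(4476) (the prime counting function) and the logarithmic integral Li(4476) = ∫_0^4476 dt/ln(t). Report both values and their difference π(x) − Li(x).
π(4476) = 607;  Li(4476) ≈ 622.36;  π(x) − Li(x) ≈ -15.36.

Direct count of primes ≤ 4476 gives π(4476) = 607. Numerical evaluation of the logarithmic integral gives Li(4476) ≈ 622.36. The difference π(x) − Li(x) ≈ -15.36 is typically negative for small/moderate x (Li(x) overestimates), though Littlewood's theorem shows this sign changes infinitely often.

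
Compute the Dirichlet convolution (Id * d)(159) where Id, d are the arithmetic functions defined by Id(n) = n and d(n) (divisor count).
(Id * d)(159) = 275

Divisors of 159: [1, 3, 53, 159]. For each d | 159:
  d = 1: Id(1) · d(159/1) = 1 · 4 = 4
  d = 3: Id(3) · d(159/3) = 3 · 2 = 6
  d = 53: Id(53) · d(159/53) = 53 · 2 = 106
  d = 159: Id(159) · d(159/159) = 159 · 1 = 159
Summing: (Id * d)(159) = 4 + 6 + 106 + 159 = 275.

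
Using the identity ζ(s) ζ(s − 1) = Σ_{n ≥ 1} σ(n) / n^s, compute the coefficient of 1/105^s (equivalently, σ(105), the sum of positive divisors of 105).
σ(105) = 192

In the product (Σ m^0/m^s)(Σ k / k^s) = Σ (Σ_{d | n} d) / n^s, the coefficient of 1/n^s is σ(n) = Σ_{d | n} d. For n = 105, divisors are [1, 3, 5, 7, 15, 21, 35, 105]; summing: σ(105) = 192.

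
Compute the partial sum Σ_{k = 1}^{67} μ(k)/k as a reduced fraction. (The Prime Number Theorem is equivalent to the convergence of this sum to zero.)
Σ μ(k)/k = 1690811146852662245882/1309720258513377842646515

Values of μ(k) for 1 ≤ k ≤ 67: μ(1) = 1, μ(2) = -1, μ(3) = -1, μ(5) = -1, μ(6) = 1, μ(7) = -1, μ(10) = 1, μ(11) = -1, μ(13) = -1, μ(14) = 1, μ(15) = 1, μ(17) = -1, μ(19) = -1, μ(21) = 1, μ(22) = 1, μ(23) = -1, μ(26) = 1, μ(29) = -1, μ(30) = -1, μ(31) = -1, μ(33) = 1, μ(34) = 1, μ(35) = 1, μ(37) = -1, μ(38) = 1, μ(39) = 1, μ(41) = -1, μ(42) = -1, μ(43) = -1, μ(46) = 1, μ(47) = -1, μ(51) = 1, μ(53) = -1, μ(55) = 1, μ(57) = 1, μ(58) = 1, μ(59) = -1, μ(61) = -1, μ(62) = 1, μ(65) = 1, μ(66) = -1, μ(67) = -1, with μ = 0 on non-squarefree integers. Summing μ(k)/k for k where μ(k) ≠ 0 gives 1690811146852662245882/1309720258513377842646515 ≈ 0.0013. (PNT ⟺ this sum → 0 as n → ∞.)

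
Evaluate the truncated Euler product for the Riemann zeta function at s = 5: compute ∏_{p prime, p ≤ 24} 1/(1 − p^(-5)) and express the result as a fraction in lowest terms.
∏ = 582482264223124461788463317320875/561738592476112179351889397970176

The primes p ≤ 24 are [2, 3, 5, 7, 11, 13, 17, 19, 23]. For each prime, (1 − 1/p^5)^(-1) = p^5 / (p^5 − 1). The product is (1 − 1/2^5)^(-1), (1 − 1/3^5)^(-1), (1 − 1/5^5)^(-1), (1 − 1/7^5)^(-1), (1 − 1/11^5)^(-1), (1 − 1/13^5)^(-1), (1 − 1/17^5)^(-1), (1 − 1/19^5)^(-1), (1 − 1/23^5)^(-1) = ∏ p^5 / (p^5 − 1) = 582482264223124461788463317320875/561738592476112179351889397970176.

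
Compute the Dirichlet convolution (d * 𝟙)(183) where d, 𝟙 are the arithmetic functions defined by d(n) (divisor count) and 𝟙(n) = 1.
(d * 𝟙)(183) = 9

Divisors of 183: [1, 3, 61, 183]. For each d | 183:
  d = 1: d(1) · 𝟙(183/1) = 1 · 1 = 1
  d = 3: d(3) · 𝟙(183/3) = 2 · 1 = 2
  d = 61: d(61) · 𝟙(183/61) = 2 · 1 = 2
  d = 183: d(183) · 𝟙(183/183) = 4 · 1 = 4
Summing: (d * 𝟙)(183) = 1 + 2 + 2 + 4 = 9.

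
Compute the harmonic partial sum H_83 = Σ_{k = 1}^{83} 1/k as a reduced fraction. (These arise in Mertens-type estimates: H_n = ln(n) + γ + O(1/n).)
H_83 = 3672441655127796364812512959533039359/734184632222154704090370027645633600

Direct summation: H_83 = 1 + 1/2 + ... + 1/83. The least common denominator is lcm(1, ..., 83) = 8076030954443701744994070304101969600; over this denominator the numerator is 8076030954443701744994070304101969600 + 4038015477221850872497035152050984800 + 2692010318147900581664690101367323200 + 2019007738610925436248517576025492400 + 1615206190888740348998814060820393920 + 1346005159073950290832345050683661600 + 1153718707777671677856295757728852800 + 1009503869305462718124258788012746200 + 897336772715966860554896700455774400 + 807603095444370174499407030410196960 + 734184632222154704090370027645633600 + 673002579536975145416172525341830800 + 621233150341823211153390023392459200 + 576859353888835838928147878864426400 + 538402063629580116332938020273464640 + 504751934652731359062129394006373100 + 475060644379041279117298253182468800 + 448668386357983430277448350227887200 + 425054260760194828683898437057998400 + 403801547722185087249703515205098480 + 384572902592557225952098585909617600 + 367092316111077352045185013822816800 + 351131780627987032391046534960955200 + 336501289768487572708086262670915400 + 323041238177748069799762812164078784 + 310616575170911605576695011696229600 + 299112257571988953518298900151924800 + 288429676944417919464073939432213200 + 278483826015300060172209320831102400 + 269201031814790058166469010136732320 + 260517127562700056290131300132321600 + 252375967326365679531064697003186550 + 244728210740718234696790009215211200 + 237530322189520639558649126591234400 + 230743741555534335571259151545770560 + 224334193178991715138724175113943600 + 218271106876856803918758656867620800 + 212527130380097414341949218528999200 + 207077716780607737051130007797486400 + 201900773861092543624851757602549240 + 196976364742529310853513909856145600 + 192286451296278612976049292954808800 + 187814673359155854534745821025627200 + 183546158055538676022592506911408400 + 179467354543193372110979340091154880 + 175565890313993516195523267480477600 + 171830445839227696702001495831956800 + 168250644884243786354043131335457700 + 164816958253953096836613679675550400 + 161520619088874034899881406082039392 + 158353548126347093039099417727489600 + 155308287585455802788347505848114800 + 152377942536673617830076798190603200 + 149556128785994476759149450075962400 + 146836926444430940818074005529126720 + 144214838472208959732036969716106600 + 141684753586731609561299479019332800 + 139241913007650030086104660415551200 + 136881880583791554999899496679694400 + 134600515907395029083234505068366160 + 132393950072847569590066726296753600 + 130258563781350028145065650066160800 + 128190967530852408650699528636539200 + 126187983663182839765532348501593275 + 124246630068364642230678004678491840 + 122364105370359117348395004607605600 + 120537775439458234999911497076148800 + 118765161094760319779324563295617200 + 117043926875995677463682178320318400 + 115371870777767167785629575772885280 + 113746914851319742887240426818337600 + 112167096589495857569362087556971800 + 110630561019776736232795483617835200 + 109135553438428401959379328433810400 + 107680412725916023266587604054692928 + 106263565190048707170974609264499600 + 104883518888879243441481432520804800 + 103538858390303868525565003898743200 + 102228239929667110696127472203822400 + 100950386930546271812425878801274620 + 99704085857329651172766300050641600 + 98488182371264655426756954928072800 + 97301577764381948734868316916891200 = 40396858206405760012937642554863432949, so H_83 = 40396858206405760012937642554863432949/8076030954443701744994070304101969600; reducing by gcd(40396858206405760012937642554863432949, 8076030954443701744994070304101969600) = 11 gives 3672441655127796364812512959533039359/734184632222154704090370027645633600 ≈ 5.00207. (The PNT-adjacent estimate ln(83) + γ ≈ 4.99606 matches within O(1/n).)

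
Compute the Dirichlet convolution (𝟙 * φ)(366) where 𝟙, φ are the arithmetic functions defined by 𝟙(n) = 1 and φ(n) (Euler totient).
(𝟙 * φ)(366) = 366

Divisors of 366: [1, 2, 3, 6, 61, 122, 183, 366]. For each d | 366:
  d = 1: 𝟙(1) · φ(366/1) = 1 · 120 = 120
  d = 2: 𝟙(2) · φ(366/2) = 1 · 120 = 120
  d = 3: 𝟙(3) · φ(366/3) = 1 · 60 = 60
  d = 6: 𝟙(6) · φ(366/6) = 1 · 60 = 60
  d = 61: 𝟙(61) · φ(366/61) = 1 · 2 = 2
  d = 122: 𝟙(122) · φ(366/122) = 1 · 2 = 2
  d = 183: 𝟙(183) · φ(366/183) = 1 · 1 = 1
  d = 366: 𝟙(366) · φ(366/366) = 1 · 1 = 1
Summing: (𝟙 * φ)(366) = 120 + 120 + 60 + 60 + 2 + 2 + 1 + 1 = 366.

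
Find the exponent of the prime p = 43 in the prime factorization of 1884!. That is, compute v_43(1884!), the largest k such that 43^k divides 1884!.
v_43(1884!) = 44

Legendre's formula: v_p(n!) = Σ_{k ≥ 1} ⌊n / p^k⌋. For p = 43, n = 1884, the terms are:
  ⌊1884/43^1⌋ = ⌊1884/43⌋ = 43
  ⌊1884/43^2⌋ = ⌊1884/1849⌋ = 1
(the next term ⌊1884/43^3⌋ = 0, terminating the sum). Summing: v_43(1884!) = 43 + 1 = 44.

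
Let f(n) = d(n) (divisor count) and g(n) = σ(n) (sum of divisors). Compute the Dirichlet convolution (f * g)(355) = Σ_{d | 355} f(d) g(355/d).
(d * σ)(355) = 592

Divisors of 355: [1, 5, 71, 355]. For each d | 355:
  d = 1: d(1) · σ(355/1) = 1 · 432 = 432
  d = 5: d(5) · σ(355/5) = 2 · 72 = 144
  d = 71: d(71) · σ(355/71) = 2 · 6 = 12
  d = 355: d(355) · σ(355/355) = 4 · 1 = 4
Summing: (d * σ)(355) = 432 + 144 + 12 + 4 = 592.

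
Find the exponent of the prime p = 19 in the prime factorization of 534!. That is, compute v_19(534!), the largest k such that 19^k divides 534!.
v_19(534!) = 29

Legendre's formula: v_p(n!) = Σ_{k ≥ 1} ⌊n / p^k⌋. For p = 19, n = 534, the terms are:
  ⌊534/19^1⌋ = ⌊534/19⌋ = 28
  ⌊534/19^2⌋ = ⌊534/361⌋ = 1
(the next term ⌊534/19^3⌋ = 0, terminating the sum). Summing: v_19(534!) = 28 + 1 = 29.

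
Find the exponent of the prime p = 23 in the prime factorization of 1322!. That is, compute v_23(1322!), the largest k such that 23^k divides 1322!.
v_23(1322!) = 59

Legendre's formula: v_p(n!) = Σ_{k ≥ 1} ⌊n / p^k⌋. For p = 23, n = 1322, the terms are:
  ⌊1322/23^1⌋ = ⌊1322/23⌋ = 57
  ⌊1322/23^2⌋ = ⌊1322/529⌋ = 2
(the next term ⌊1322/23^3⌋ = 0, terminating the sum). Summing: v_23(1322!) = 57 + 2 = 59.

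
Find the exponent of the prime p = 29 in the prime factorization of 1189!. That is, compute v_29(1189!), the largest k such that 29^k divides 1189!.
v_29(1189!) = 42

Legendre's formula: v_p(n!) = Σ_{k ≥ 1} ⌊n / p^k⌋. For p = 29, n = 1189, the terms are:
  ⌊1189/29^1⌋ = ⌊1189/29⌋ = 41
  ⌊1189/29^2⌋ = ⌊1189/841⌋ = 1
(the next term ⌊1189/29^3⌋ = 0, terminating the sum). Summing: v_29(1189!) = 41 + 1 = 42.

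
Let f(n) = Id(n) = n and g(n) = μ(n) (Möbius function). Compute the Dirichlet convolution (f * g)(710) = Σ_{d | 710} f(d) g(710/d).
(Id * μ)(710) = 280

Divisors of 710: [1, 2, 5, 10, 71, 142, 355, 710]. For each d | 710:
  d = 1: Id(1) · μ(710/1) = 1 · -1 = -1
  d = 2: Id(2) · μ(710/2) = 2 · 1 = 2
  d = 5: Id(5) · μ(710/5) = 5 · 1 = 5
  d = 10: Id(10) · μ(710/10) = 10 · -1 = -10
  d = 71: Id(71) · μ(710/71) = 71 · 1 = 71
  d = 142: Id(142) · μ(710/142) = 142 · -1 = -142
  d = 355: Id(355) · μ(710/355) = 355 · -1 = -355
  d = 710: Id(710) · μ(710/710) = 710 · 1 = 710
Summing: (Id * μ)(710) = -1 + 2 + 5 + -10 + 71 + -142 + -355 + 710 = 280.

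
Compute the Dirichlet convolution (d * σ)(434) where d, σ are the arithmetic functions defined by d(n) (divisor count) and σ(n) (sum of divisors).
(d * σ)(434) = 1700

Divisors of 434: [1, 2, 7, 14, 31, 62, 217, 434]. For each d | 434:
  d = 1: d(1) · σ(434/1) = 1 · 768 = 768
  d = 2: d(2) · σ(434/2) = 2 · 256 = 512
  d = 7: d(7) · σ(434/7) = 2 · 96 = 192
  d = 14: d(14) · σ(434/14) = 4 · 32 = 128
  d = 31: d(31) · σ(434/31) = 2 · 24 = 48
  d = 62: d(62) · σ(434/62) = 4 · 8 = 32
  d = 217: d(217) · σ(434/217) = 4 · 3 = 12
  d = 434: d(434) · σ(434/434) = 8 · 1 = 8
Summing: (d * σ)(434) = 768 + 512 + 192 + 128 + 48 + 32 + 12 + 8 = 1700.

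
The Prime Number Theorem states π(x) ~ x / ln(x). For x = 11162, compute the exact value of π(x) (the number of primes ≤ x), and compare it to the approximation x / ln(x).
π(11162) = 1352;  x/ln(x) ≈ 1197.60;  relative error ≈ 11.42%.

Directly count primes up to 11162: π(11162) = 1352. The PNT approximation gives 11162/ln(11162) ≈ 11162/9.32027 ≈ 1197.60. Relative error (π(x) − x/ln(x)) / π(x) ≈ 11.42%; the approximation is known to undercount slightly (Li(x) is a better estimate).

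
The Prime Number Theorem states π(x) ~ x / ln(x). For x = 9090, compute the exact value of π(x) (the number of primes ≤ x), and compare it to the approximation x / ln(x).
π(9090) = 1127;  x/ln(x) ≈ 997.26;  relative error ≈ 11.51%.

Directly count primes up to 9090: π(9090) = 1127. The PNT approximation gives 9090/ln(9090) ≈ 9090/9.11493 ≈ 997.26. Relative error (π(x) − x/ln(x)) / π(x) ≈ 11.51%; the approximation is known to undercount slightly (Li(x) is a better estimate).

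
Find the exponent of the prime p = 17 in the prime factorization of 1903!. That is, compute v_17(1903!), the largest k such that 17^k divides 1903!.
v_17(1903!) = 117

Legendre's formula: v_p(n!) = Σ_{k ≥ 1} ⌊n / p^k⌋. For p = 17, n = 1903, the terms are:
  ⌊1903/17^1⌋ = ⌊1903/17⌋ = 111
  ⌊1903/17^2⌋ = ⌊1903/289⌋ = 6
(the next term ⌊1903/17^3⌋ = 0, terminating the sum). Summing: v_17(1903!) = 111 + 6 = 117.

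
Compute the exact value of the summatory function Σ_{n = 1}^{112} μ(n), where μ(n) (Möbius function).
Σ_{n ≤ 112} μ(n) = -4

Compute μ(n) for each 1 ≤ n ≤ 112: μ(1) = 1, μ(2) = -1, μ(3) = -1, μ(4) = 0, μ(5) = -1, μ(6) = 1, μ(7) = -1, μ(8) = 0, μ(9) = 0, μ(10) = 1, μ(11) = -1, μ(12) = 0, μ(13) = -1, μ(14) = 1, μ(15) = 1, μ(16) = 0, μ(17) = -1, μ(18) = 0, μ(19) = -1, μ(20) = 0, μ(21) = 1, μ(22) = 1, μ(23) = -1, μ(24) = 0, μ(25) = 0, μ(26) = 1, μ(27) = 0, μ(28) = 0, μ(29) = -1, μ(30) = -1, μ(31) = -1, μ(32) = 0, μ(33) = 1, μ(34) = 1, μ(35) = 1, μ(36) = 0, μ(37) = -1, μ(38) = 1, μ(39) = 1, μ(40) = 0, μ(41) = -1, μ(42) = -1, μ(43) = -1, μ(44) = 0, μ(45) = 0, μ(46) = 1, μ(47) = -1, μ(48) = 0, μ(49) = 0, μ(50) = 0, μ(51) = 1, μ(52) = 0, μ(53) = -1, μ(54) = 0, μ(55) = 1, μ(56) = 0, μ(57) = 1, μ(58) = 1, μ(59) = -1, μ(60) = 0, μ(61) = -1, μ(62) = 1, μ(63) = 0, μ(64) = 0, μ(65) = 1, μ(66) = -1, μ(67) = -1, μ(68) = 0, μ(69) = 1, μ(70) = -1, μ(71) = -1, μ(72) = 0, μ(73) = -1, μ(74) = 1, μ(75) = 0, μ(76) = 0, μ(77) = 1, μ(78) = -1, μ(79) = -1, μ(80) = 0, μ(81) = 0, μ(82) = 1, μ(83) = -1, μ(84) = 0, μ(85) = 1, μ(86) = 1, μ(87) = 1, μ(88) = 0, μ(89) = -1, μ(90) = 0, μ(91) = 1, μ(92) = 0, μ(93) = 1, μ(94) = 1, μ(95) = 1, μ(96) = 0, μ(97) = -1, μ(98) = 0, μ(99) = 0, μ(100) = 0, μ(101) = -1, μ(102) = -1, μ(103) = -1, μ(104) = 0, μ(105) = -1, μ(106) = 1, μ(107) = -1, μ(108) = 0, μ(109) = -1, μ(110) = -1, μ(111) = 1, μ(112) = 0. Summing all 112 values: -4. (Mertens function M(x) = Σ_{n ≤ x} μ(n); on average M(x) should be small (PNT ⟺ M(x) = o(x)).)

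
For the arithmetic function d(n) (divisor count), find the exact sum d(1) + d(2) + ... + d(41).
Σ_{n ≤ 41} d(n) = 160

Compute d(n) for each 1 ≤ n ≤ 41: d(1) = 1, d(2) = 2, d(3) = 2, d(4) = 3, d(5) = 2, d(6) = 4, d(7) = 2, d(8) = 4, d(9) = 3, d(10) = 4, d(11) = 2, d(12) = 6, d(13) = 2, d(14) = 4, d(15) = 4, d(16) = 5, d(17) = 2, d(18) = 6, d(19) = 2, d(20) = 6, d(21) = 4, d(22) = 4, d(23) = 2, d(24) = 8, d(25) = 3, d(26) = 4, d(27) = 4, d(28) = 6, d(29) = 2, d(30) = 8, d(31) = 2, d(32) = 6, d(33) = 4, d(34) = 4, d(35) = 4, d(36) = 9, d(37) = 2, d(38) = 4, d(39) = 4, d(40) = 8, d(41) = 2. Summing all 41 values: 160. (Dirichlet's divisor formula: Σ_{n ≤ x} d(n) = x ln(x) + (2γ − 1) x + O(√x). For x = 41, the asymptotic estimate is ≈ 158.59.)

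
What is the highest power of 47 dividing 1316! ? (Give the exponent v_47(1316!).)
v_47(1316!) = 28

Legendre's formula: v_p(n!) = Σ_{k ≥ 1} ⌊n / p^k⌋. For p = 47, n = 1316, the terms are:
  ⌊1316/47^1⌋ = ⌊1316/47⌋ = 28
(the next term ⌊1316/47^2⌋ = 0, terminating the sum). Summing: v_47(1316!) = 28 = 28.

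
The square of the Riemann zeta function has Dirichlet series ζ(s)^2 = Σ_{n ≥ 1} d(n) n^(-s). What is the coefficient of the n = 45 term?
d(45) = 6

ζ(s)^2 = (Σ 1/m^s)(Σ 1/k^s). The coefficient of 1/n^s in the product is the number of ordered pairs (m, k) with mk = n, which equals d(n). For n = 45, divisors are [1, 3, 5, 9, 15, 45], so d(45) = 6.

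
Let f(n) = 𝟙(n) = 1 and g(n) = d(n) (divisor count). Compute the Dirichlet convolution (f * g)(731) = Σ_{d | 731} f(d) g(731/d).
(𝟙 * d)(731) = 9

Divisors of 731: [1, 17, 43, 731]. For each d | 731:
  d = 1: 𝟙(1) · d(731/1) = 1 · 4 = 4
  d = 17: 𝟙(17) · d(731/17) = 1 · 2 = 2
  d = 43: 𝟙(43) · d(731/43) = 1 · 2 = 2
  d = 731: 𝟙(731) · d(731/731) = 1 · 1 = 1
Summing: (𝟙 * d)(731) = 4 + 2 + 2 + 1 = 9.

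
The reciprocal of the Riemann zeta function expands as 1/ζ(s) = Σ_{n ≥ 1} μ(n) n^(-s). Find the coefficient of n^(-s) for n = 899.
μ(899) = 1

Factor n = 899 = 29 · 31. μ(n) = 0 if any exponent ≥ 2 (not squarefree); otherwise μ(n) = (−1)^{ω(n)} where ω(n) is the number of distinct prime factors. Applying: μ(899) = 1.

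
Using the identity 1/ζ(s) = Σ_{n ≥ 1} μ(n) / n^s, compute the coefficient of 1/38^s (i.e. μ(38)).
μ(38) = 1

Factor n = 38 = 2 · 19. μ(n) = 0 if any exponent ≥ 2 (not squarefree); otherwise μ(n) = (−1)^{ω(n)} where ω(n) is the number of distinct prime factors. Applying: μ(38) = 1.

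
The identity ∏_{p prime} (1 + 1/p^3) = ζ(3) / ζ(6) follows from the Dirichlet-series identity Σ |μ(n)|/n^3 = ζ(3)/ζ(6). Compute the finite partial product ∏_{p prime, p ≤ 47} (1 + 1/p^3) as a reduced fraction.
∏ = 8015182591485824614015950466842624/6783810016842653083409665472454505

The primes p ≤ 47 are [2, 3, 5, 7, 11, 13, 17, 19, 23, 29, 31, 37, 41, 43, 47]. For each, (1 + 1/p^3) = (p^3 + 1)/p^3. Multiplying these fractions over p ∈ [2, 3, 5, 7, 11, 13, 17, 19, 23, 29, 31, 37, 41, 43, 47] gives 8015182591485824614015950466842624/6783810016842653083409665472454505. (In the limit P → ∞ this tends to ζ(3)/ζ(6).)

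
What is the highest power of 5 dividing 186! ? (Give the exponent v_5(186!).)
v_5(186!) = 45

Legendre's formula: v_p(n!) = Σ_{k ≥ 1} ⌊n / p^k⌋. For p = 5, n = 186, the terms are:
  ⌊186/5^1⌋ = ⌊186/5⌋ = 37
  ⌊186/5^2⌋ = ⌊186/25⌋ = 7
  ⌊186/5^3⌋ = ⌊186/125⌋ = 1
(the next term ⌊186/5^4⌋ = 0, terminating the sum). Summing: v_5(186!) = 37 + 7 + 1 = 45.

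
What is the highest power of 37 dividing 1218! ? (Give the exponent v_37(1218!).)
v_37(1218!) = 32

Legendre's formula: v_p(n!) = Σ_{k ≥ 1} ⌊n / p^k⌋. For p = 37, n = 1218, the terms are:
  ⌊1218/37^1⌋ = ⌊1218/37⌋ = 32
(the next term ⌊1218/37^2⌋ = 0, terminating the sum). Summing: v_37(1218!) = 32 = 32.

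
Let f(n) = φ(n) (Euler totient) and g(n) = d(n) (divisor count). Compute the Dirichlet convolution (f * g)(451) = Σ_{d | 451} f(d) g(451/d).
(φ * d)(451) = 504

Divisors of 451: [1, 11, 41, 451]. For each d | 451:
  d = 1: φ(1) · d(451/1) = 1 · 4 = 4
  d = 11: φ(11) · d(451/11) = 10 · 2 = 20
  d = 41: φ(41) · d(451/41) = 40 · 2 = 80
  d = 451: φ(451) · d(451/451) = 400 · 1 = 400
Summing: (φ * d)(451) = 4 + 20 + 80 + 400 = 504.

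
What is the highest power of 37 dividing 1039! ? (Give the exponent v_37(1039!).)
v_37(1039!) = 28

Legendre's formula: v_p(n!) = Σ_{k ≥ 1} ⌊n / p^k⌋. For p = 37, n = 1039, the terms are:
  ⌊1039/37^1⌋ = ⌊1039/37⌋ = 28
(the next term ⌊1039/37^2⌋ = 0, terminating the sum). Summing: v_37(1039!) = 28 = 28.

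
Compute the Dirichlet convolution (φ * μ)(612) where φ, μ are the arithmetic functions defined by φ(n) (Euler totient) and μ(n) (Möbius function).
(φ * μ)(612) = 60

Divisors of 612: [1, 2, 3, 4, 6, 9, 12, 17, 18, 34, 36, 51, 68, 102, 153, 204, 306, 612]. For each d | 612:
  d = 1: φ(1) · μ(612/1) = 1 · 0 = 0
  d = 2: φ(2) · μ(612/2) = 1 · 0 = 0
  d = 3: φ(3) · μ(612/3) = 2 · 0 = 0
  d = 4: φ(4) · μ(612/4) = 2 · 0 = 0
  d = 6: φ(6) · μ(612/6) = 2 · -1 = -2
  d = 9: φ(9) · μ(612/9) = 6 · 0 = 0
  d = 12: φ(12) · μ(612/12) = 4 · 1 = 4
  d = 17: φ(17) · μ(612/17) = 16 · 0 = 0
  d = 18: φ(18) · μ(612/18) = 6 · 1 = 6
  d = 34: φ(34) · μ(612/34) = 16 · 0 = 0
  d = 36: φ(36) · μ(612/36) = 12 · -1 = -12
  d = 51: φ(51) · μ(612/51) = 32 · 0 = 0
  d = 68: φ(68) · μ(612/68) = 32 · 0 = 0
  d = 102: φ(102) · μ(612/102) = 32 · 1 = 32
  d = 153: φ(153) · μ(612/153) = 96 · 0 = 0
  d = 204: φ(204) · μ(612/204) = 64 · -1 = -64
  d = 306: φ(306) · μ(612/306) = 96 · -1 = -96
  d = 612: φ(612) · μ(612/612) = 192 · 1 = 192
Summing: (φ * μ)(612) = 0 + 0 + 0 + 0 + -2 + 0 + 4 + 0 + 6 + 0 + -12 + 0 + 0 + 32 + 0 + -64 + -96 + 192 = 60.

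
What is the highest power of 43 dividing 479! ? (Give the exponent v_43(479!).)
v_43(479!) = 11

Legendre's formula: v_p(n!) = Σ_{k ≥ 1} ⌊n / p^k⌋. For p = 43, n = 479, the terms are:
  ⌊479/43^1⌋ = ⌊479/43⌋ = 11
(the next term ⌊479/43^2⌋ = 0, terminating the sum). Summing: v_43(479!) = 11 = 11.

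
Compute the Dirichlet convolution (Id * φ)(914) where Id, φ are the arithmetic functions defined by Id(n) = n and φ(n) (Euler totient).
(Id * φ)(914) = 2739

Divisors of 914: [1, 2, 457, 914]. For each d | 914:
  d = 1: Id(1) · φ(914/1) = 1 · 456 = 456
  d = 2: Id(2) · φ(914/2) = 2 · 456 = 912
  d = 457: Id(457) · φ(914/457) = 457 · 1 = 457
  d = 914: Id(914) · φ(914/914) = 914 · 1 = 914
Summing: (Id * φ)(914) = 456 + 912 + 457 + 914 = 2739.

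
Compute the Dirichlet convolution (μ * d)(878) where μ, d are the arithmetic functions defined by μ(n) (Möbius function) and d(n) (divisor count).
(μ * d)(878) = 1

Divisors of 878: [1, 2, 439, 878]. For each d | 878:
  d = 1: μ(1) · d(878/1) = 1 · 4 = 4
  d = 2: μ(2) · d(878/2) = -1 · 2 = -2
  d = 439: μ(439) · d(878/439) = -1 · 2 = -2
  d = 878: μ(878) · d(878/878) = 1 · 1 = 1
Summing: (μ * d)(878) = 4 + -2 + -2 + 1 = 1.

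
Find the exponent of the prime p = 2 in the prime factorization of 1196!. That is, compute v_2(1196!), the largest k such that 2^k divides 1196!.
v_2(1196!) = 1191

Legendre's formula: v_p(n!) = Σ_{k ≥ 1} ⌊n / p^k⌋. For p = 2, n = 1196, the terms are:
  ⌊1196/2^1⌋ = ⌊1196/2⌋ = 598
  ⌊1196/2^2⌋ = ⌊1196/4⌋ = 299
  ⌊1196/2^3⌋ = ⌊1196/8⌋ = 149
  ⌊1196/2^4⌋ = ⌊1196/16⌋ = 74
  ⌊1196/2^5⌋ = ⌊1196/32⌋ = 37
  ⌊1196/2^6⌋ = ⌊1196/64⌋ = 18
  ⌊1196/2^7⌋ = ⌊1196/128⌋ = 9
  ⌊1196/2^8⌋ = ⌊1196/256⌋ = 4
  ⌊1196/2^9⌋ = ⌊1196/512⌋ = 2
  ⌊1196/2^10⌋ = ⌊1196/1024⌋ = 1
(the next term ⌊1196/2^11⌋ = 0, terminating the sum). Summing: v_2(1196!) = 598 + 299 + 149 + 74 + 37 + 18 + 9 + 4 + 2 + 1 = 1191.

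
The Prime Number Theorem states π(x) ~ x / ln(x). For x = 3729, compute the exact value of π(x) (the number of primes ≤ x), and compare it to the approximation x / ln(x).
π(3729) = 520;  x/ln(x) ≈ 453.43;  relative error ≈ 12.80%.

Directly count primes up to 3729: π(3729) = 520. The PNT approximation gives 3729/ln(3729) ≈ 3729/8.22390 ≈ 453.43. Relative error (π(x) − x/ln(x)) / π(x) ≈ 12.80%; the approximation is known to undercount slightly (Li(x) is a better estimate).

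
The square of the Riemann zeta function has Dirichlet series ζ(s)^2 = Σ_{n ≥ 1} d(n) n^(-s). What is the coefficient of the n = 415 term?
d(415) = 4

ζ(s)^2 = (Σ 1/m^s)(Σ 1/k^s). The coefficient of 1/n^s in the product is the number of ordered pairs (m, k) with mk = n, which equals d(n). For n = 415, divisors are [1, 5, 83, 415], so d(415) = 4.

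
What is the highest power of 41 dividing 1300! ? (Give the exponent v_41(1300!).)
v_41(1300!) = 31

Legendre's formula: v_p(n!) = Σ_{k ≥ 1} ⌊n / p^k⌋. For p = 41, n = 1300, the terms are:
  ⌊1300/41^1⌋ = ⌊1300/41⌋ = 31
(the next term ⌊1300/41^2⌋ = 0, terminating the sum). Summing: v_41(1300!) = 31 = 31.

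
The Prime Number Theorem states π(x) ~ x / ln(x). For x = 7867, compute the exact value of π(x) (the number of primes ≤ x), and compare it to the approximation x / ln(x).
π(7867) = 993;  x/ln(x) ≈ 876.99;  relative error ≈ 11.68%.

Directly count primes up to 7867: π(7867) = 993. The PNT approximation gives 7867/ln(7867) ≈ 7867/8.97043 ≈ 876.99. Relative error (π(x) − x/ln(x)) / π(x) ≈ 11.68%; the approximation is known to undercount slightly (Li(x) is a better estimate).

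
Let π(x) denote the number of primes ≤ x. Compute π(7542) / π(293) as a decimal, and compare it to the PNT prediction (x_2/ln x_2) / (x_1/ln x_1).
π(7542)/π(293) = 956/62 ≈ 15.4194;  PNT prediction ≈ 16.3762.

π(293) = 62 and π(7542) = 956, so π(7542)/π(293) ≈ 15.4194. The PNT-predicted ratio is (7542/ln(7542)) / (293/ln(293)) ≈ 16.3762. The two agree to within a few percent, as expected.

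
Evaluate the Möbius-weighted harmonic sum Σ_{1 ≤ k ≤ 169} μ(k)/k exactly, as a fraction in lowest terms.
Σ μ(k)/k = 3320595668723936105212130194759121950701456962705503856339925674/481473710367991963528473107950567214598209565303106537707981745635

Values of μ(k) for 1 ≤ k ≤ 169: μ(1) = 1, μ(2) = -1, μ(3) = -1, μ(5) = -1, μ(6) = 1, μ(7) = -1, μ(10) = 1, μ(11) = -1, μ(13) = -1, μ(14) = 1, μ(15) = 1, μ(17) = -1, μ(19) = -1, μ(21) = 1, μ(22) = 1, μ(23) = -1, μ(26) = 1, μ(29) = -1, μ(30) = -1, μ(31) = -1, μ(33) = 1, μ(34) = 1, μ(35) = 1, μ(37) = -1, μ(38) = 1, μ(39) = 1, μ(41) = -1, μ(42) = -1, μ(43) = -1, μ(46) = 1, μ(47) = -1, μ(51) = 1, μ(53) = -1, μ(55) = 1, μ(57) = 1, μ(58) = 1, μ(59) = -1, μ(61) = -1, μ(62) = 1, μ(65) = 1, μ(66) = -1, μ(67) = -1, μ(69) = 1, μ(70) = -1, μ(71) = -1, μ(73) = -1, μ(74) = 1, μ(77) = 1, μ(78) = -1, μ(79) = -1, μ(82) = 1, μ(83) = -1, μ(85) = 1, μ(86) = 1, μ(87) = 1, μ(89) = -1, μ(91) = 1, μ(93) = 1, μ(94) = 1, μ(95) = 1, μ(97) = -1, μ(101) = -1, μ(102) = -1, μ(103) = -1, μ(105) = -1, μ(106) = 1, μ(107) = -1, μ(109) = -1, μ(110) = -1, μ(111) = 1, μ(113) = -1, μ(114) = -1, μ(115) = 1, μ(118) = 1, μ(119) = 1, μ(122) = 1, μ(123) = 1, μ(127) = -1, μ(129) = 1, μ(130) = -1, μ(131) = -1, μ(133) = 1, μ(134) = 1, μ(137) = -1, μ(138) = -1, μ(139) = -1, μ(141) = 1, μ(142) = 1, μ(143) = 1, μ(145) = 1, μ(146) = 1, μ(149) = -1, μ(151) = -1, μ(154) = -1, μ(155) = 1, μ(157) = -1, μ(158) = 1, μ(159) = 1, μ(161) = 1, μ(163) = -1, μ(165) = -1, μ(166) = 1, μ(167) = -1, with μ = 0 on non-squarefree integers. Summing μ(k)/k for k where μ(k) ≠ 0 gives 3320595668723936105212130194759121950701456962705503856339925674/481473710367991963528473107950567214598209565303106537707981745635 ≈ 0.0069. (PNT ⟺ this sum → 0 as n → ∞.)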